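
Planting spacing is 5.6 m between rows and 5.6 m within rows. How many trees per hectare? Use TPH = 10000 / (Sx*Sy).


Formula: TPH = 10000 m^2/ha / (spacing_x * spacing_y)
Area per tree = 5.6 m * 5.6 m = 31.36 m^2
TPH = 10000 / 31.36 = 319 trees/ha

319


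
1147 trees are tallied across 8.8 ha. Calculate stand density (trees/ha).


Formula: Stand Density = N_trees / Area_ha
Density = 1147 trees / 8.8 ha
Density = 130 trees/ha

130


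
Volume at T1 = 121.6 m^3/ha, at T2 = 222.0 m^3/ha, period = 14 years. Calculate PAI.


Formula: PAI = (V_T2 - V_T1) / (T2 - T1)
Volume increment = 222.0 - 121.6 = 100.4 m^3/ha
PAI = 100.4 / 14 = 7.17 m^3/ha/year

7.17


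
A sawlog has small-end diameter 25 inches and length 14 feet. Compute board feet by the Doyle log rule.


Doyle: BF = (D - 4)^2 * L / 16
Adjusted diameter = 25 - 4 = 21 in
(D-4)^2 = 21^2 = 441
BF = 441 * 14 / 16 = 386 BF

386


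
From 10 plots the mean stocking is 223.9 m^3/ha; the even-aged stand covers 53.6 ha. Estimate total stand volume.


Formula: Total Volume = Mean Volume per ha * Total Area
Total Volume = 223.9 m^3/ha * 53.6 ha
Total Volume = 12001 m^3

12001


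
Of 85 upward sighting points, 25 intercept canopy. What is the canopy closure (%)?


Formula: Canopy closure = covered points / total points * 100
Closure = 25 / 85 * 100
Closure = 0.2941 * 100 = 29.4%

29.4


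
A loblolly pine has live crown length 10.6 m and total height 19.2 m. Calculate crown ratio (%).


Formula: Crown Ratio = (Crown Length / Total Height) * 100
CR = (10.6 m / 19.2 m) * 100
CR = 0.5521 * 100 = 55.2%

55.2


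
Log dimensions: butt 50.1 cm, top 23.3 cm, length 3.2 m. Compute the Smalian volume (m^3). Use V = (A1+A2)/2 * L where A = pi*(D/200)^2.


Smalian: V = (A1 + A2)/2 * L,  A = pi*(D/200)^2
A1 = pi*(50.1/200)^2 = 0.197136 m^2
A2 = pi*(23.3/200)^2 = 0.042638 m^2
V = (0.197136+0.042638)/2*3.2 = 0.3836 m^3

0.3836


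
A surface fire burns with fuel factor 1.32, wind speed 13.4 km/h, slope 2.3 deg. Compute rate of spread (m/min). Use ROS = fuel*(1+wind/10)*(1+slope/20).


Formula: ROS = fuel * (1 + wind/10) * (1 + slope/20)
Wind factor = 1 + 13.4/10 = 2.34
Slope factor = 1 + 2.3/20 = 1.115
ROS = 1.32 * 2.34 * 1.115 = 3.44 m/min

3.44


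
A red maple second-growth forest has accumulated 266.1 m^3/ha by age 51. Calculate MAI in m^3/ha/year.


Formula: MAI = Total Volume / Stand Age
MAI = 266.1 m^3/ha / 51 years
MAI = 5.22 m^3/ha/year

5.22


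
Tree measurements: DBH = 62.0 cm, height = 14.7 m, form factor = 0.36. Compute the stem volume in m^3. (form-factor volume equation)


Formula: V = pi * (DBH/200)^2 * H * ff
Radius = DBH/200 = 62.0/200 = 0.31 m
Radius^2 = 0.31^2 = 0.0961 m^2
V = pi * 0.0961 * 14.7 * 0.36
V = 1.598 m^3

1.598


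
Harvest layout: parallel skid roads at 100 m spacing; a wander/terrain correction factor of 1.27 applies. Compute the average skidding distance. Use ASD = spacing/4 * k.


Formula: ASD = (spacing / 4) * correction
Uncorrected distance = spacing / 4 = 100 / 4 = 25 m
ASD = 25 * 1.27 = 32 m

32


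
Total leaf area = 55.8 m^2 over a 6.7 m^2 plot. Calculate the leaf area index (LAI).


Formula: LAI = total leaf area / ground area  (dimensionless)
LAI = 55.8 m^2 / 6.7 m^2
LAI = 8.33

8.33


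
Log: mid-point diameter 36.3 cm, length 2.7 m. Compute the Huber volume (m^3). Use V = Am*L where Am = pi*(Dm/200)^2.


Huber: V = Am * L,  Am = pi*(Dm/200)^2
Am = pi*(36.3/200)^2 = 0.103491 m^2
V = 0.103491*2.7 = 0.2794 m^3

0.2794


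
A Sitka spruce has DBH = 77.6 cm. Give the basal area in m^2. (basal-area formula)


Formula: BA = pi * (DBH/2)^2 / 10000  (cm^2 to m^2)
Radius = DBH/2 = 77.6/2 = 38.8 cm
BA = pi * 38.8^2 / 10000
   = 4729.4792 cm^2 / 10000
   = 0.4729 m^2

0.4729


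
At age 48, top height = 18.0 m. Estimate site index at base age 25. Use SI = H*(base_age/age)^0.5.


Formula: SI = H_dom * (base_age / age)^0.5
Age ratio = 25 / 48 = 0.52083
sqrt(age_ratio) = 0.72169
SI = 18.0 * 0.72169 = 13.0 m

13.0


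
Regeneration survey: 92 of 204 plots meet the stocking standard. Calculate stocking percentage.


Formula: Stocking % = stocked plots / total plots * 100
Stocking = 92 / 204 * 100
Stocking = 0.451 * 100 = 45.1%

45.1


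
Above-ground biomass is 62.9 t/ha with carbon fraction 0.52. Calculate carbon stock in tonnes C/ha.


Formula: Carbon Stock = Biomass * Carbon Fraction
C = 62.9 t/ha * 0.52
C = 32.7 t C/ha

32.7


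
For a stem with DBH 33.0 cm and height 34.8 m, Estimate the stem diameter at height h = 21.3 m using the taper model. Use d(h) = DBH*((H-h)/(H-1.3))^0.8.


Taper: d(h) = DBH * ((H - h) / (H - 1.3))^0.8
Numerator = H - h = 34.8 - 21.3 = 13.5 m
Denominator = H - 1.3 = 34.8 - 1.3 = 33.5 m
Ratio = 13.5 / 33.5 = 0.40299
d = 33.0 * 0.40299^0.8 = 15.9 cm

15.9


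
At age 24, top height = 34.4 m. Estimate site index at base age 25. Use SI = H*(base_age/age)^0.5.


Formula: SI = H_dom * (base_age / age)^0.5
Age ratio = 25 / 24 = 1.04167
sqrt(age_ratio) = 1.02062
SI = 34.4 * 1.02062 = 35.1 m

35.1


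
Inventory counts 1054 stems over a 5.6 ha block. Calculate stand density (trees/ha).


Formula: Stand Density = N_trees / Area_ha
Density = 1054 trees / 5.6 ha
Density = 188 trees/ha

188


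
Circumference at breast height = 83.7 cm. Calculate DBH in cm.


Formula: DBH = C / pi
DBH = 83.7 / pi
pi = 3.14159...
DBH = 26.6 cm

26.6


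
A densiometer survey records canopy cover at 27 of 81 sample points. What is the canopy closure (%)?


Formula: Canopy closure = covered points / total points * 100
Closure = 27 / 81 * 100
Closure = 0.3333 * 100 = 33.3%

33.3


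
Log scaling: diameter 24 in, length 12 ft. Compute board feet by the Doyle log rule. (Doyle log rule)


Doyle: BF = (D - 4)^2 * L / 16
Adjusted diameter = 24 - 4 = 20 in
(D-4)^2 = 20^2 = 400
BF = 400 * 12 / 16 = 300 BF

300


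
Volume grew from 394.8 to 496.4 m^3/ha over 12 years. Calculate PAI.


Formula: PAI = (V_T2 - V_T1) / (T2 - T1)
Volume increment = 496.4 - 394.8 = 101.6 m^3/ha
PAI = 101.6 / 12 = 8.47 m^3/ha/year

8.47


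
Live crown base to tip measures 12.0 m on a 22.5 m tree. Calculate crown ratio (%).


Formula: Crown Ratio = (Crown Length / Total Height) * 100
CR = (12.0 m / 22.5 m) * 100
CR = 0.5333 * 100 = 53.3%

53.3


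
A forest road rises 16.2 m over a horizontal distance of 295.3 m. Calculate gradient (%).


Formula: Gradient = rise / run * 100
Gradient = 16.2 / 295.3 * 100 = 5.5%

5.5


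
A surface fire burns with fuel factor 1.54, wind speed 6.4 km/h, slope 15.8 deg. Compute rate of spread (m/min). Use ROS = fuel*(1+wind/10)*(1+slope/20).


Formula: ROS = fuel * (1 + wind/10) * (1 + slope/20)
Wind factor = 1 + 6.4/10 = 1.64
Slope factor = 1 + 15.8/20 = 1.79
ROS = 1.54 * 1.64 * 1.79 = 4.52 m/min

4.52


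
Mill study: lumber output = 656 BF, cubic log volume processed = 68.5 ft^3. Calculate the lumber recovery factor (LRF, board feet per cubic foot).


Formula: LRF = Lumber Output (BF) / Log Input (ft^3)
LRF = 656 BF / 68.5 ft^3
LRF = 9.58 BF/ft^3

9.58


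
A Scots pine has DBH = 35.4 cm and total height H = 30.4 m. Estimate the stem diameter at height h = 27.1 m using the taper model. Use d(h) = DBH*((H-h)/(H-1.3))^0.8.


Taper: d(h) = DBH * ((H - h) / (H - 1.3))^0.8
Numerator = H - h = 30.4 - 27.1 = 3.3 m
Denominator = H - 1.3 = 30.4 - 1.3 = 29.1 m
Ratio = 3.3 / 29.1 = 0.1134
d = 35.4 * 0.1134^0.8 = 6.2 cm

6.2


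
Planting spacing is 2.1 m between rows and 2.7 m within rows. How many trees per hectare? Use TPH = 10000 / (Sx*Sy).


Formula: TPH = 10000 m^2/ha / (spacing_x * spacing_y)
Area per tree = 2.1 m * 2.7 m = 5.67 m^2
TPH = 10000 / 5.67 = 1764 trees/ha

1764


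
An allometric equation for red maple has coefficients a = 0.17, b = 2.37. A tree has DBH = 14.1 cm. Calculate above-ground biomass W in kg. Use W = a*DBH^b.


Formula: W = a * DBH^b  (allometric power law)
DBH^b = 14.1^2.37 = 529.2359
W = 0.17 * 529.2359 = 90.0 kg

90.0


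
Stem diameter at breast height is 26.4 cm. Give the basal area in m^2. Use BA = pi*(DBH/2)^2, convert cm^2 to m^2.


Formula: BA = pi * (DBH/2)^2 / 10000  (cm^2 to m^2)
Radius = DBH/2 = 26.4/2 = 13.2 cm
BA = pi * 13.2^2 / 10000
   = 547.3911 cm^2 / 10000
   = 0.0547 m^2

0.0547


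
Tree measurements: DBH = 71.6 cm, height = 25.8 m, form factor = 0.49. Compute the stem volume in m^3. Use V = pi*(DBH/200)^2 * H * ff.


Formula: V = pi * (DBH/200)^2 * H * ff
Radius = DBH/200 = 71.6/200 = 0.358 m
Radius^2 = 0.358^2 = 0.128164 m^2
V = pi * 0.128164 * 25.8 * 0.49
V = 5.09 m^3

5.09


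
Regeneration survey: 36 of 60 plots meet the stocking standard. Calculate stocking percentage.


Formula: Stocking % = stocked plots / total plots * 100
Stocking = 36 / 60 * 100
Stocking = 0.6 * 100 = 60.0%

60.0


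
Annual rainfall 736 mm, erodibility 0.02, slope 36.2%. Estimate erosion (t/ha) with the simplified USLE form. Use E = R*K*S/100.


Formula: E = R * K * S / 100  (simplified USLE)
R * K = 736 * 0.02 = 14.72
E = 14.72 * 36.2 / 100 = 5.33 t/ha

5.33


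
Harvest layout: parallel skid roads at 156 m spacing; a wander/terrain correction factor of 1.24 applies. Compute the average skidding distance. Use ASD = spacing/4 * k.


Formula: ASD = (spacing / 4) * correction
Uncorrected distance = spacing / 4 = 156 / 4 = 39 m
ASD = 39 * 1.24 = 48 m

48


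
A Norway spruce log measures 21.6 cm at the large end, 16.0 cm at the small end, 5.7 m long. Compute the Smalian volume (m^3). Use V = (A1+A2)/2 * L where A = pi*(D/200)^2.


Smalian: V = (A1 + A2)/2 * L,  A = pi*(D/200)^2
A1 = pi*(21.6/200)^2 = 0.036644 m^2
A2 = pi*(16.0/200)^2 = 0.020106 m^2
V = (0.036644+0.020106)/2*5.7 = 0.1617 m^3

0.1617


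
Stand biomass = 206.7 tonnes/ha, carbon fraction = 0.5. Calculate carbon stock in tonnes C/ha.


Formula: Carbon Stock = Biomass * Carbon Fraction
C = 206.7 t/ha * 0.5
C = 103.4 t C/ha

103.4


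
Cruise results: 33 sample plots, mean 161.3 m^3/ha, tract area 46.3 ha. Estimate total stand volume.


Formula: Total Volume = Mean Volume per ha * Total Area
Total Volume = 161.3 m^3/ha * 46.3 ha
Total Volume = 7468 m^3

7468


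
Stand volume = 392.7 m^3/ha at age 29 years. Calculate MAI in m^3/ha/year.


Formula: MAI = Total Volume / Stand Age
MAI = 392.7 m^3/ha / 29 years
MAI = 13.54 m^3/ha/year

13.54


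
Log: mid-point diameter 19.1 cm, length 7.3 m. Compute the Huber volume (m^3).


Huber: V = Am * L,  Am = pi*(Dm/200)^2
Am = pi*(19.1/200)^2 = 0.028652 m^2
V = 0.028652*7.3 = 0.2092 m^3

0.2092


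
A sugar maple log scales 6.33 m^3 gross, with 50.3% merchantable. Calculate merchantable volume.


Formula: MV = V_total * (merchantable_pct / 100)
Merchantable fraction = 50.3% / 100 = 0.503
MV = 6.33 m^3 * 0.503 = 3.184 m^3

3.184


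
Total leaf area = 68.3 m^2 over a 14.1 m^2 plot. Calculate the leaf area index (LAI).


Formula: LAI = total leaf area / ground area  (dimensionless)
LAI = 68.3 m^2 / 14.1 m^2
LAI = 4.84

4.84


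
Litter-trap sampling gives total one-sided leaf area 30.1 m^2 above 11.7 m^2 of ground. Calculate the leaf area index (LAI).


Formula: LAI = total leaf area / ground area  (dimensionless)
LAI = 30.1 m^2 / 11.7 m^2
LAI = 2.57

2.57


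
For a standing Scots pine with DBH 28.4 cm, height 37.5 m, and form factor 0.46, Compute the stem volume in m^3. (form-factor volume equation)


Formula: V = pi * (DBH/200)^2 * H * ff
Radius = DBH/200 = 28.4/200 = 0.142 m
Radius^2 = 0.142^2 = 0.020164 m^2
V = pi * 0.020164 * 37.5 * 0.46
V = 1.093 m^3

1.093


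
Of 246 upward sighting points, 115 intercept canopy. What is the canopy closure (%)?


Formula: Canopy closure = covered points / total points * 100
Closure = 115 / 246 * 100
Closure = 0.4675 * 100 = 46.7%

46.7


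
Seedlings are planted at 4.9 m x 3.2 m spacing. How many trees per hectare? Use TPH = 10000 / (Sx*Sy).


Formula: TPH = 10000 m^2/ha / (spacing_x * spacing_y)
Area per tree = 4.9 m * 3.2 m = 15.68 m^2
TPH = 10000 / 15.68 = 638 trees/ha

638


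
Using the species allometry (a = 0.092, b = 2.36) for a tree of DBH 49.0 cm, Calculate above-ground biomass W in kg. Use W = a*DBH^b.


Formula: W = a * DBH^b  (allometric power law)
DBH^b = 49.0^2.36 = 9746.8156
W = 0.092 * 9746.8156 = 896.7 kg

896.7


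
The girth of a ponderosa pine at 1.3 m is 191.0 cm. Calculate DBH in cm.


Formula: DBH = C / pi
DBH = 191.0 / pi
pi = 3.14159...
DBH = 60.8 cm

60.8


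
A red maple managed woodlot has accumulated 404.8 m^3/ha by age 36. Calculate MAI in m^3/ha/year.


Formula: MAI = Total Volume / Stand Age
MAI = 404.8 m^3/ha / 36 years
MAI = 11.24 m^3/ha/year

11.24


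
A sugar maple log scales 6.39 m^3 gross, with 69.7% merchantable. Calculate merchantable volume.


Formula: MV = V_total * (merchantable_pct / 100)
Merchantable fraction = 69.7% / 100 = 0.697
MV = 6.39 m^3 * 0.697 = 4.454 m^3

4.454


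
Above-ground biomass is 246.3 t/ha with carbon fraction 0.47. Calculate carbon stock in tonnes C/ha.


Formula: Carbon Stock = Biomass * Carbon Fraction
C = 246.3 t/ha * 0.47
C = 115.8 t C/ha

115.8


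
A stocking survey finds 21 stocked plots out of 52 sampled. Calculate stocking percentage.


Formula: Stocking % = stocked plots / total plots * 100
Stocking = 21 / 52 * 100
Stocking = 0.4038 * 100 = 40.4%

40.4


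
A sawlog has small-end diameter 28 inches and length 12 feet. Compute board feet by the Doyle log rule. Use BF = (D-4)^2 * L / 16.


Doyle: BF = (D - 4)^2 * L / 16
Adjusted diameter = 28 - 4 = 24 in
(D-4)^2 = 24^2 = 576
BF = 576 * 12 / 16 = 432 BF

432


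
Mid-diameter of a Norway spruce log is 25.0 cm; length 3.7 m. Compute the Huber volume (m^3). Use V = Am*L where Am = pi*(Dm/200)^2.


Huber: V = Am * L,  Am = pi*(Dm/200)^2
Am = pi*(25.0/200)^2 = 0.049087 m^2
V = 0.049087*3.7 = 0.1816 m^3

0.1816


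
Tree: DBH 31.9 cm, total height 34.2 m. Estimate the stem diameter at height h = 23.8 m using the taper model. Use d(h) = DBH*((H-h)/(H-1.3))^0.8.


Taper: d(h) = DBH * ((H - h) / (H - 1.3))^0.8
Numerator = H - h = 34.2 - 23.8 = 10.4 m
Denominator = H - 1.3 = 34.2 - 1.3 = 32.9 m
Ratio = 10.4 / 32.9 = 0.31611
d = 31.9 * 0.31611^0.8 = 12.7 cm

12.7


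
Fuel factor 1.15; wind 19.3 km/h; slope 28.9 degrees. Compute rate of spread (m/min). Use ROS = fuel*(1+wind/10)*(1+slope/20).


Formula: ROS = fuel * (1 + wind/10) * (1 + slope/20)
Wind factor = 1 + 19.3/10 = 2.93
Slope factor = 1 + 28.9/20 = 2.445
ROS = 1.15 * 2.93 * 2.445 = 8.24 m/min

8.24


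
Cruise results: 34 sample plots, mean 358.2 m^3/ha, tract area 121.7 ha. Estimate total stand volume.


Formula: Total Volume = Mean Volume per ha * Total Area
Total Volume = 358.2 m^3/ha * 121.7 ha
Total Volume = 43593 m^3

43593


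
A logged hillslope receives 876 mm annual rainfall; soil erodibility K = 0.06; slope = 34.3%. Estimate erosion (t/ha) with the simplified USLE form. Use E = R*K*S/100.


Formula: E = R * K * S / 100  (simplified USLE)
R * K = 876 * 0.06 = 52.56
E = 52.56 * 34.3 / 100 = 18.03 t/ha

18.03


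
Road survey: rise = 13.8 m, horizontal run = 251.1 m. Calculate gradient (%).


Formula: Gradient = rise / run * 100
Gradient = 13.8 / 251.1 * 100 = 5.5%

5.5


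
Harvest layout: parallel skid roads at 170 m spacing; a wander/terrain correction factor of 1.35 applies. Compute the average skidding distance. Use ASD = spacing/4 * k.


Formula: ASD = (spacing / 4) * correction
Uncorrected distance = spacing / 4 = 170 / 4 = 42.5 m
ASD = 42.5 * 1.35 = 57 m

57


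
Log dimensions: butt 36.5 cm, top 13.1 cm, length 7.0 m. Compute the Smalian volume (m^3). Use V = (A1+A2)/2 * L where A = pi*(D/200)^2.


Smalian: V = (A1 + A2)/2 * L,  A = pi*(D/200)^2
A1 = pi*(36.5/200)^2 = 0.104635 m^2
A2 = pi*(13.1/200)^2 = 0.013478 m^2
V = (0.104635+0.013478)/2*7.0 = 0.4134 m^3

0.4134


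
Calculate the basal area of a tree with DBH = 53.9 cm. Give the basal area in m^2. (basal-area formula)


Formula: BA = pi * (DBH/2)^2 / 10000  (cm^2 to m^2)
Radius = DBH/2 = 53.9/2 = 26.95 cm
BA = pi * 26.95^2 / 10000
   = 2281.7466 cm^2 / 10000
   = 0.2282 m^2

0.2282


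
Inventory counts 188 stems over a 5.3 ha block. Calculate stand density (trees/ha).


Formula: Stand Density = N_trees / Area_ha
Density = 188 trees / 5.3 ha
Density = 35 trees/ha

35


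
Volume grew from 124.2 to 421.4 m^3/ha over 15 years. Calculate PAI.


Formula: PAI = (V_T2 - V_T1) / (T2 - T1)
Volume increment = 421.4 - 124.2 = 297.2 m^3/ha
PAI = 297.2 / 15 = 19.81 m^3/ha/year

19.81


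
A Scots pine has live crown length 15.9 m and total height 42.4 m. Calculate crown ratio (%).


Formula: Crown Ratio = (Crown Length / Total Height) * 100
CR = (15.9 m / 42.4 m) * 100
CR = 0.375 * 100 = 37.5%

37.5


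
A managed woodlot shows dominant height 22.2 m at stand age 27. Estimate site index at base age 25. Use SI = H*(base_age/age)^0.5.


Formula: SI = H_dom * (base_age / age)^0.5
Age ratio = 25 / 27 = 0.92593
sqrt(age_ratio) = 0.96225
SI = 22.2 * 0.96225 = 21.4 m

21.4


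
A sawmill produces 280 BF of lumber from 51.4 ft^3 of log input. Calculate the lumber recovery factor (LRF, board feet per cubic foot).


Formula: LRF = Lumber Output (BF) / Log Input (ft^3)
LRF = 280 BF / 51.4 ft^3
LRF = 5.45 BF/ft^3

5.45


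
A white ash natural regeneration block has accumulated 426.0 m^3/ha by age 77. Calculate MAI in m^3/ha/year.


Formula: MAI = Total Volume / Stand Age
MAI = 426.0 m^3/ha / 77 years
MAI = 5.53 m^3/ha/year

5.53


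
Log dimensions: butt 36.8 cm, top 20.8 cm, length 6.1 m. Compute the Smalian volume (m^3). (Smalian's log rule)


Smalian: V = (A1 + A2)/2 * L,  A = pi*(D/200)^2
A1 = pi*(36.8/200)^2 = 0.106362 m^2
A2 = pi*(20.8/200)^2 = 0.033979 m^2
V = (0.106362+0.033979)/2*6.1 = 0.428 m^3

0.428


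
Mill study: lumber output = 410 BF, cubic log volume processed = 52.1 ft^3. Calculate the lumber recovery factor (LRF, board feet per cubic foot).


Formula: LRF = Lumber Output (BF) / Log Input (ft^3)
LRF = 410 BF / 52.1 ft^3
LRF = 7.87 BF/ft^3

7.87


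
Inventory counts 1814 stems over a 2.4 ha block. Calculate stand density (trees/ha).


Formula: Stand Density = N_trees / Area_ha
Density = 1814 trees / 2.4 ha
Density = 756 trees/ha

756


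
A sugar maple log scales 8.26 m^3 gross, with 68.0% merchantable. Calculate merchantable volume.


Formula: MV = V_total * (merchantable_pct / 100)
Merchantable fraction = 68.0% / 100 = 0.68
MV = 8.26 m^3 * 0.68 = 5.617 m^3

5.617


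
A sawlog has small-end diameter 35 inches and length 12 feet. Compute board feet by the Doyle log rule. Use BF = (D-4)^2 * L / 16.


Doyle: BF = (D - 4)^2 * L / 16
Adjusted diameter = 35 - 4 = 31 in
(D-4)^2 = 31^2 = 961
BF = 961 * 12 / 16 = 721 BF

721


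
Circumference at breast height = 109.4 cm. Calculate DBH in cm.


Formula: DBH = C / pi
DBH = 109.4 / pi
pi = 3.14159...
DBH = 34.8 cm

34.8


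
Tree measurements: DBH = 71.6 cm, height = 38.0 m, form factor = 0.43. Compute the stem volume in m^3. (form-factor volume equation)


Formula: V = pi * (DBH/200)^2 * H * ff
Radius = DBH/200 = 71.6/200 = 0.358 m
Radius^2 = 0.358^2 = 0.128164 m^2
V = pi * 0.128164 * 38.0 * 0.43
V = 6.579 m^3

6.579


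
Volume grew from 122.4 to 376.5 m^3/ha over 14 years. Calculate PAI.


Formula: PAI = (V_T2 - V_T1) / (T2 - T1)
Volume increment = 376.5 - 122.4 = 254.1 m^3/ha
PAI = 254.1 / 14 = 18.15 m^3/ha/year

18.15


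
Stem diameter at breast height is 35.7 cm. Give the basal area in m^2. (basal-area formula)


Formula: BA = pi * (DBH/2)^2 / 10000  (cm^2 to m^2)
Radius = DBH/2 = 35.7/2 = 17.85 cm
BA = pi * 17.85^2 / 10000
   = 1000.9821 cm^2 / 10000
   = 0.1001 m^2

0.1001


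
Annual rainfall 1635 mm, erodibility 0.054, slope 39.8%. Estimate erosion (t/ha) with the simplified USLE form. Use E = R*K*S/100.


Formula: E = R * K * S / 100  (simplified USLE)
R * K = 1635 * 0.054 = 88.29
E = 88.29 * 39.8 / 100 = 35.14 t/ha

35.14


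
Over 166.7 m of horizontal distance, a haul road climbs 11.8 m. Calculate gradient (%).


Formula: Gradient = rise / run * 100
Gradient = 11.8 / 166.7 * 100 = 7.1%

7.1


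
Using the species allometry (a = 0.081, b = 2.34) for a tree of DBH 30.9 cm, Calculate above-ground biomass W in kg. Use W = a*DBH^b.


Formula: W = a * DBH^b  (allometric power law)
DBH^b = 30.9^2.34 = 3065.5107
W = 0.081 * 3065.5107 = 248.3 kg

248.3


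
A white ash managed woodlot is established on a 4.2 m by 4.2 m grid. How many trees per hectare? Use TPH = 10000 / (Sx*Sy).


Formula: TPH = 10000 m^2/ha / (spacing_x * spacing_y)
Area per tree = 4.2 m * 4.2 m = 17.64 m^2
TPH = 10000 / 17.64 = 567 trees/ha

567


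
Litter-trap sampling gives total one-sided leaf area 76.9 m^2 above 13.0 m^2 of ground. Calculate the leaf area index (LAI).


Formula: LAI = total leaf area / ground area  (dimensionless)
LAI = 76.9 m^2 / 13.0 m^2
LAI = 5.92

5.92


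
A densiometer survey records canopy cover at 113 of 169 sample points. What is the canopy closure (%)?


Formula: Canopy closure = covered points / total points * 100
Closure = 113 / 169 * 100
Closure = 0.6686 * 100 = 66.9%

66.9


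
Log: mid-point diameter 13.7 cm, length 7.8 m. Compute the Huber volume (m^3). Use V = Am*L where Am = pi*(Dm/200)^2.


Huber: V = Am * L,  Am = pi*(Dm/200)^2
Am = pi*(13.7/200)^2 = 0.014741 m^2
V = 0.014741*7.8 = 0.115 m^3

0.115


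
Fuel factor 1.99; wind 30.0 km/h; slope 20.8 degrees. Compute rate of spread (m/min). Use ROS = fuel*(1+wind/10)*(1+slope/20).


Formula: ROS = fuel * (1 + wind/10) * (1 + slope/20)
Wind factor = 1 + 30.0/10 = 4.0
Slope factor = 1 + 20.8/20 = 2.04
ROS = 1.99 * 4.0 * 2.04 = 16.24 m/min

16.24


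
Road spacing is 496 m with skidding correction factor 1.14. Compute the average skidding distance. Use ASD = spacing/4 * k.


Formula: ASD = (spacing / 4) * correction
Uncorrected distance = spacing / 4 = 496 / 4 = 124 m
ASD = 124 * 1.14 = 141 m

141


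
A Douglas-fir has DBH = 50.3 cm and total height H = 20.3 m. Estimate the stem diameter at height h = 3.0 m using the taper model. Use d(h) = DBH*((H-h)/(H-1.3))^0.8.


Taper: d(h) = DBH * ((H - h) / (H - 1.3))^0.8
Numerator = H - h = 20.3 - 3.0 = 17.3 m
Denominator = H - 1.3 = 20.3 - 1.3 = 19.0 m
Ratio = 17.3 / 19.0 = 0.91053
d = 50.3 * 0.91053^0.8 = 46.7 cm

46.7


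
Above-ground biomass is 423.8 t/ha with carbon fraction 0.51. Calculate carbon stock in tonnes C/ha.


Formula: Carbon Stock = Biomass * Carbon Fraction
C = 423.8 t/ha * 0.51
C = 216.1 t C/ha

216.1


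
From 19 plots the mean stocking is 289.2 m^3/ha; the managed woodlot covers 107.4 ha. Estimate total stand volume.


Formula: Total Volume = Mean Volume per ha * Total Area
Total Volume = 289.2 m^3/ha * 107.4 ha
Total Volume = 31060 m^3

31060


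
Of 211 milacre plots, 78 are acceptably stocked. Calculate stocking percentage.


Formula: Stocking % = stocked plots / total plots * 100
Stocking = 78 / 211 * 100
Stocking = 0.3697 * 100 = 37.0%

37.0


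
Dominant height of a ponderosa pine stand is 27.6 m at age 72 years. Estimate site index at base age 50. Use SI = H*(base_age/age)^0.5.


Formula: SI = H_dom * (base_age / age)^0.5
Age ratio = 50 / 72 = 0.69444
sqrt(age_ratio) = 0.83333
SI = 27.6 * 0.83333 = 23.0 m

23.0


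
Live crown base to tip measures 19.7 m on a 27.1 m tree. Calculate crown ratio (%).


Formula: Crown Ratio = (Crown Length / Total Height) * 100
CR = (19.7 m / 27.1 m) * 100
CR = 0.7269 * 100 = 72.7%

72.7


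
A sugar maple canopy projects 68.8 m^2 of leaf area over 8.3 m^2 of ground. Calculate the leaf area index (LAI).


Formula: LAI = total leaf area / ground area  (dimensionless)
LAI = 68.8 m^2 / 8.3 m^2
LAI = 8.29

8.29


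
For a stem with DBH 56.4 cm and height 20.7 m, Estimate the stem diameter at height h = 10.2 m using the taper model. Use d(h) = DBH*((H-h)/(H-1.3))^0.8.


Taper: d(h) = DBH * ((H - h) / (H - 1.3))^0.8
Numerator = H - h = 20.7 - 10.2 = 10.5 m
Denominator = H - 1.3 = 20.7 - 1.3 = 19.4 m
Ratio = 10.5 / 19.4 = 0.54124
d = 56.4 * 0.54124^0.8 = 34.5 cm

34.5


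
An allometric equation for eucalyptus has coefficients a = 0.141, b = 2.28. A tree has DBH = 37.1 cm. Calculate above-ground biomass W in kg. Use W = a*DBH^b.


Formula: W = a * DBH^b  (allometric power law)
DBH^b = 37.1^2.28 = 3785.9294
W = 0.141 * 3785.9294 = 533.8 kg

533.8


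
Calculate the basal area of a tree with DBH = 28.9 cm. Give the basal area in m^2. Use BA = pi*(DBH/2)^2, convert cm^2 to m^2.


Formula: BA = pi * (DBH/2)^2 / 10000  (cm^2 to m^2)
Radius = DBH/2 = 28.9/2 = 14.45 cm
BA = pi * 14.45^2 / 10000
   = 655.9724 cm^2 / 10000
   = 0.0656 m^2

0.0656


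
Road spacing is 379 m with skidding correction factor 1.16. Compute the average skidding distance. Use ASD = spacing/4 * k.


Formula: ASD = (spacing / 4) * correction
Uncorrected distance = spacing / 4 = 379 / 4 = 94.75 m
ASD = 94.75 * 1.16 = 110 m

110


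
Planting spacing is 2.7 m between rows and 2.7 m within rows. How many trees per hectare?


Formula: TPH = 10000 m^2/ha / (spacing_x * spacing_y)
Area per tree = 2.7 m * 2.7 m = 7.29 m^2
TPH = 10000 / 7.29 = 1372 trees/ha

1372


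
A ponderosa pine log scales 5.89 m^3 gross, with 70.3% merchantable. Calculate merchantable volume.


Formula: MV = V_total * (merchantable_pct / 100)
Merchantable fraction = 70.3% / 100 = 0.703
MV = 5.89 m^3 * 0.703 = 4.141 m^3

4.141


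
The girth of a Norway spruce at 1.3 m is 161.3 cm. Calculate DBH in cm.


Formula: DBH = C / pi
DBH = 161.3 / pi
pi = 3.14159...
DBH = 51.3 cm

51.3


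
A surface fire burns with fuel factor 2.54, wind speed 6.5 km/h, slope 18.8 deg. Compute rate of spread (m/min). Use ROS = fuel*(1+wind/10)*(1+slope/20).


Formula: ROS = fuel * (1 + wind/10) * (1 + slope/20)
Wind factor = 1 + 6.5/10 = 1.65
Slope factor = 1 + 18.8/20 = 1.94
ROS = 2.54 * 1.65 * 1.94 = 8.13 m/min

8.13


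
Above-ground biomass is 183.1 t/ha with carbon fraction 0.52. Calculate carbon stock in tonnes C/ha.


Formula: Carbon Stock = Biomass * Carbon Fraction
C = 183.1 t/ha * 0.52
C = 95.2 t C/ha

95.2


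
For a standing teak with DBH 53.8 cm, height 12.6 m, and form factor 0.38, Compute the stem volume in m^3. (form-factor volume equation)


Formula: V = pi * (DBH/200)^2 * H * ff
Radius = DBH/200 = 53.8/200 = 0.269 m
Radius^2 = 0.269^2 = 0.072361 m^2
V = pi * 0.072361 * 12.6 * 0.38
V = 1.088 m^3

1.088


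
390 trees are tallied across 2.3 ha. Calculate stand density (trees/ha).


Formula: Stand Density = N_trees / Area_ha
Density = 390 trees / 2.3 ha
Density = 170 trees/ha

170


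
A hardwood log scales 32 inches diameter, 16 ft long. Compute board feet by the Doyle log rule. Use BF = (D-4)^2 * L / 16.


Doyle: BF = (D - 4)^2 * L / 16
Adjusted diameter = 32 - 4 = 28 in
(D-4)^2 = 28^2 = 784
BF = 784 * 16 / 16 = 784 BF

784


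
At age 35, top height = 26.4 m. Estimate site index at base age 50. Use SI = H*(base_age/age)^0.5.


Formula: SI = H_dom * (base_age / age)^0.5
Age ratio = 50 / 35 = 1.42857
sqrt(age_ratio) = 1.19523
SI = 26.4 * 1.19523 = 31.6 m

31.6


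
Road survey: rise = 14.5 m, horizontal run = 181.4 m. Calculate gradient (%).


Formula: Gradient = rise / run * 100
Gradient = 14.5 / 181.4 * 100 = 8.0%

8.0


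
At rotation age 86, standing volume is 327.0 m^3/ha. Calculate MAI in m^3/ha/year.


Formula: MAI = Total Volume / Stand Age
MAI = 327.0 m^3/ha / 86 years
MAI = 3.8 m^3/ha/year

3.8


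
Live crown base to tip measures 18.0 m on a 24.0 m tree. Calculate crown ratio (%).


Formula: Crown Ratio = (Crown Length / Total Height) * 100
CR = (18.0 m / 24.0 m) * 100
CR = 0.75 * 100 = 75.0%

75.0


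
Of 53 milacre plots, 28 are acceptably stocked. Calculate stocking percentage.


Formula: Stocking % = stocked plots / total plots * 100
Stocking = 28 / 53 * 100
Stocking = 0.5283 * 100 = 52.8%

52.8


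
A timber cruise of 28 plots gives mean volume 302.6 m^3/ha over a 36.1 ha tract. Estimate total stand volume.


Formula: Total Volume = Mean Volume per ha * Total Area
Total Volume = 302.6 m^3/ha * 36.1 ha
Total Volume = 10924 m^3

10924


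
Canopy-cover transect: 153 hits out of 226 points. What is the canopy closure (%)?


Formula: Canopy closure = covered points / total points * 100
Closure = 153 / 226 * 100
Closure = 0.677 * 100 = 67.7%

67.7


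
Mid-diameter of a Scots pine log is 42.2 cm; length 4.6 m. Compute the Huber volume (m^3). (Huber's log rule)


Huber: V = Am * L,  Am = pi*(Dm/200)^2
Am = pi*(42.2/200)^2 = 0.139867 m^2
V = 0.139867*4.6 = 0.6434 m^3

0.6434


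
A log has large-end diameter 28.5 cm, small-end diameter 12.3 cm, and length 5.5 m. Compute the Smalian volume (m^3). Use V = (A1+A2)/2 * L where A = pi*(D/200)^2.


Smalian: V = (A1 + A2)/2 * L,  A = pi*(D/200)^2
A1 = pi*(28.5/200)^2 = 0.063794 m^2
A2 = pi*(12.3/200)^2 = 0.011882 m^2
V = (0.063794+0.011882)/2*5.5 = 0.2081 m^3

0.2081


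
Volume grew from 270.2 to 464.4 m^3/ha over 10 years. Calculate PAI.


Formula: PAI = (V_T2 - V_T1) / (T2 - T1)
Volume increment = 464.4 - 270.2 = 194.2 m^3/ha
PAI = 194.2 / 10 = 19.42 m^3/ha/year

19.42


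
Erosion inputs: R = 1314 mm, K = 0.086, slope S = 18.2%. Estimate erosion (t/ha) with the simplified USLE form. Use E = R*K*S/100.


Formula: E = R * K * S / 100  (simplified USLE)
R * K = 1314 * 0.086 = 113.004
E = 113.004 * 18.2 / 100 = 20.57 t/ha

20.57


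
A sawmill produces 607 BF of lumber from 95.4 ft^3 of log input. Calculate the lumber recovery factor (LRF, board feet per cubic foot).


Formula: LRF = Lumber Output (BF) / Log Input (ft^3)
LRF = 607 BF / 95.4 ft^3
LRF = 6.36 BF/ft^3

6.36


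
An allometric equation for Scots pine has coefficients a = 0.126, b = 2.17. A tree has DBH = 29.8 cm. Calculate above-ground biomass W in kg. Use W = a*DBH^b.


Formula: W = a * DBH^b  (allometric power law)
DBH^b = 29.8^2.17 = 1581.4275
W = 0.126 * 1581.4275 = 199.3 kg

199.3


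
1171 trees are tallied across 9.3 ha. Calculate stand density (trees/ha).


Formula: Stand Density = N_trees / Area_ha
Density = 1171 trees / 9.3 ha
Density = 126 trees/ha

126


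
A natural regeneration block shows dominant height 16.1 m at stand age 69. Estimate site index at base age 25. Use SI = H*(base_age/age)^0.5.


Formula: SI = H_dom * (base_age / age)^0.5
Age ratio = 25 / 69 = 0.36232
sqrt(age_ratio) = 0.60193
SI = 16.1 * 0.60193 = 9.7 m

9.7


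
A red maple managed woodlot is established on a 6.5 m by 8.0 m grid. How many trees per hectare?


Formula: TPH = 10000 m^2/ha / (spacing_x * spacing_y)
Area per tree = 6.5 m * 8.0 m = 52.0 m^2
TPH = 10000 / 52.0 = 192 trees/ha

192


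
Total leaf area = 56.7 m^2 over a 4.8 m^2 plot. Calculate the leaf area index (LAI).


Formula: LAI = total leaf area / ground area  (dimensionless)
LAI = 56.7 m^2 / 4.8 m^2
LAI = 11.81

11.81


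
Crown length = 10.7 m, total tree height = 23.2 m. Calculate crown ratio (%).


Formula: Crown Ratio = (Crown Length / Total Height) * 100
CR = (10.7 m / 23.2 m) * 100
CR = 0.4612 * 100 = 46.1%

46.1


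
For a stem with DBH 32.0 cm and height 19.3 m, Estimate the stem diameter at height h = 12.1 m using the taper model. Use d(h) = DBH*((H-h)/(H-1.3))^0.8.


Taper: d(h) = DBH * ((H - h) / (H - 1.3))^0.8
Numerator = H - h = 19.3 - 12.1 = 7.2 m
Denominator = H - 1.3 = 19.3 - 1.3 = 18.0 m
Ratio = 7.2 / 18.0 = 0.4
d = 32.0 * 0.4^0.8 = 15.4 cm

15.4


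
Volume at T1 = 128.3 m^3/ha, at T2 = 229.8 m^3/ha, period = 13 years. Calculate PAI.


Formula: PAI = (V_T2 - V_T1) / (T2 - T1)
Volume increment = 229.8 - 128.3 = 101.5 m^3/ha
PAI = 101.5 / 13 = 7.81 m^3/ha/year

7.81


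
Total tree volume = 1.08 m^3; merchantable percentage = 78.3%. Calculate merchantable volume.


Formula: MV = V_total * (merchantable_pct / 100)
Merchantable fraction = 78.3% / 100 = 0.783
MV = 1.08 m^3 * 0.783 = 0.846 m^3

0.846


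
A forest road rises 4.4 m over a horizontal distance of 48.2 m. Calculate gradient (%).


Formula: Gradient = rise / run * 100
Gradient = 4.4 / 48.2 * 100 = 9.1%

9.1


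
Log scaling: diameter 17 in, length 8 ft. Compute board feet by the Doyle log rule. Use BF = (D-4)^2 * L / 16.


Doyle: BF = (D - 4)^2 * L / 16
Adjusted diameter = 17 - 4 = 13 in
(D-4)^2 = 13^2 = 169
BF = 169 * 8 / 16 = 85 BF

85


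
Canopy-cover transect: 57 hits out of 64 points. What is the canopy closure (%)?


Formula: Canopy closure = covered points / total points * 100
Closure = 57 / 64 * 100
Closure = 0.8906 * 100 = 89.1%

89.1


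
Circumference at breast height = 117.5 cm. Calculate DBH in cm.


Formula: DBH = C / pi
DBH = 117.5 / pi
pi = 3.14159...
DBH = 37.4 cm

37.4


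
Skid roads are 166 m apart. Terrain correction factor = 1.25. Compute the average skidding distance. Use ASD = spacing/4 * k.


Formula: ASD = (spacing / 4) * correction
Uncorrected distance = spacing / 4 = 166 / 4 = 41.5 m
ASD = 41.5 * 1.25 = 52 m

52


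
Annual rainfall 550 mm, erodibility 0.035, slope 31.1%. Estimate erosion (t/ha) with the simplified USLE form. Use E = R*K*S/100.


Formula: E = R * K * S / 100  (simplified USLE)
R * K = 550 * 0.035 = 19.25
E = 19.25 * 31.1 / 100 = 5.99 t/ha

5.99


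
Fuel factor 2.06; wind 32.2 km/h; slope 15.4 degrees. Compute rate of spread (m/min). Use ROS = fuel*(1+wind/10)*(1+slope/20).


Formula: ROS = fuel * (1 + wind/10) * (1 + slope/20)
Wind factor = 1 + 32.2/10 = 4.22
Slope factor = 1 + 15.4/20 = 1.77
ROS = 2.06 * 4.22 * 1.77 = 15.39 m/min

15.39


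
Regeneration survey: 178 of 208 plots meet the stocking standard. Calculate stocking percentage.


Formula: Stocking % = stocked plots / total plots * 100
Stocking = 178 / 208 * 100
Stocking = 0.8558 * 100 = 85.6%

85.6


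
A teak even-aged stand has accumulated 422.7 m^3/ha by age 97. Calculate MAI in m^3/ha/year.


Formula: MAI = Total Volume / Stand Age
MAI = 422.7 m^3/ha / 97 years
MAI = 4.36 m^3/ha/year

4.36


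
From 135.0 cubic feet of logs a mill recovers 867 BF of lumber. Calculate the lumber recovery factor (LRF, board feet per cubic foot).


Formula: LRF = Lumber Output (BF) / Log Input (ft^3)
LRF = 867 BF / 135.0 ft^3
LRF = 6.42 BF/ft^3

6.42


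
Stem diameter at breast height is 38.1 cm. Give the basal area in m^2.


Formula: BA = pi * (DBH/2)^2 / 10000  (cm^2 to m^2)
Radius = DBH/2 = 38.1/2 = 19.05 cm
BA = pi * 19.05^2 / 10000
   = 1140.0918 cm^2 / 10000
   = 0.114 m^2

0.114


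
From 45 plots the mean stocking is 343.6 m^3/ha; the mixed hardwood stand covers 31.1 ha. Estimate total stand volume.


Formula: Total Volume = Mean Volume per ha * Total Area
Total Volume = 343.6 m^3/ha * 31.1 ha
Total Volume = 10686 m^3

10686


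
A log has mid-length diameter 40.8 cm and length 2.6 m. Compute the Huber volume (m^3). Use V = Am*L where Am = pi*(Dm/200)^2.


Huber: V = Am * L,  Am = pi*(Dm/200)^2
Am = pi*(40.8/200)^2 = 0.130741 m^2
V = 0.130741*2.6 = 0.3399 m^3

0.3399


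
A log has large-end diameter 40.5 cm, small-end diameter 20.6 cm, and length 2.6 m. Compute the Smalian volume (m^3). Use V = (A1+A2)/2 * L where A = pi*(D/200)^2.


Smalian: V = (A1 + A2)/2 * L,  A = pi*(D/200)^2
A1 = pi*(40.5/200)^2 = 0.128825 m^2
A2 = pi*(20.6/200)^2 = 0.033329 m^2
V = (0.128825+0.033329)/2*2.6 = 0.2108 m^3

0.2108


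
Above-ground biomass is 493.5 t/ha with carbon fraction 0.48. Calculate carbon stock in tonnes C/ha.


Formula: Carbon Stock = Biomass * Carbon Fraction
C = 493.5 t/ha * 0.48
C = 236.9 t C/ha

236.9


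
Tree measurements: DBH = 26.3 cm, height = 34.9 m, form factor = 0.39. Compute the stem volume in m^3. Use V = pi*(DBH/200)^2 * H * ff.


Formula: V = pi * (DBH/200)^2 * H * ff
Radius = DBH/200 = 26.3/200 = 0.1315 m
Radius^2 = 0.1315^2 = 0.01729225 m^2
V = pi * 0.01729225 * 34.9 * 0.39
V = 0.739 m^3

0.739


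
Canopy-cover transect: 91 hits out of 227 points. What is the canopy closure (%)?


Formula: Canopy closure = covered points / total points * 100
Closure = 91 / 227 * 100
Closure = 0.4009 * 100 = 40.1%

40.1


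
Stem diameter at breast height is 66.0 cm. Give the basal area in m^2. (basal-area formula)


Formula: BA = pi * (DBH/2)^2 / 10000  (cm^2 to m^2)
Radius = DBH/2 = 66.0/2 = 33.0 cm
BA = pi * 33.0^2 / 10000
   = 3421.1944 cm^2 / 10000
   = 0.3421 m^2

0.3421


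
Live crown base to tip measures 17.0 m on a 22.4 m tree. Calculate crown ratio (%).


Formula: Crown Ratio = (Crown Length / Total Height) * 100
CR = (17.0 m / 22.4 m) * 100
CR = 0.7589 * 100 = 75.9%

75.9


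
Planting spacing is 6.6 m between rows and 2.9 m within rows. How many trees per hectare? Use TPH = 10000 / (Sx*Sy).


Formula: TPH = 10000 m^2/ha / (spacing_x * spacing_y)
Area per tree = 6.6 m * 2.9 m = 19.14 m^2
TPH = 10000 / 19.14 = 522 trees/ha

522


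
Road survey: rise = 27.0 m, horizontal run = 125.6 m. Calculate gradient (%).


Formula: Gradient = rise / run * 100
Gradient = 27.0 / 125.6 * 100 = 21.5%

21.5


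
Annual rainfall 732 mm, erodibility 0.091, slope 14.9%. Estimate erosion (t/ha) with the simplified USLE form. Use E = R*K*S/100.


Formula: E = R * K * S / 100  (simplified USLE)
R * K = 732 * 0.091 = 66.612
E = 66.612 * 14.9 / 100 = 9.93 t/ha

9.93


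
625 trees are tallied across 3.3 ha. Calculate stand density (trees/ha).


Formula: Stand Density = N_trees / Area_ha
Density = 625 trees / 3.3 ha
Density = 189 trees/ha

189


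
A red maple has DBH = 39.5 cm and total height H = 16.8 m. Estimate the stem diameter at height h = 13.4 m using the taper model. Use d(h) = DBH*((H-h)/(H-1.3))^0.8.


Taper: d(h) = DBH * ((H - h) / (H - 1.3))^0.8
Numerator = H - h = 16.8 - 13.4 = 3.4 m
Denominator = H - 1.3 = 16.8 - 1.3 = 15.5 m
Ratio = 3.4 / 15.5 = 0.21935
d = 39.5 * 0.21935^0.8 = 11.7 cm

11.7


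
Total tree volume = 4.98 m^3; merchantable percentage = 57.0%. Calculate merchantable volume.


Formula: MV = V_total * (merchantable_pct / 100)
Merchantable fraction = 57.0% / 100 = 0.57
MV = 4.98 m^3 * 0.57 = 2.839 m^3

2.839


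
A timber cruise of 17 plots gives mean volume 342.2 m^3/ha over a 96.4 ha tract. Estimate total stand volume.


Formula: Total Volume = Mean Volume per ha * Total Area
Total Volume = 342.2 m^3/ha * 96.4 ha
Total Volume = 32988 m^3

32988


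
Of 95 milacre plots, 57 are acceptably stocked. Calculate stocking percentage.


Formula: Stocking % = stocked plots / total plots * 100
Stocking = 57 / 95 * 100
Stocking = 0.6 * 100 = 60.0%

60.0


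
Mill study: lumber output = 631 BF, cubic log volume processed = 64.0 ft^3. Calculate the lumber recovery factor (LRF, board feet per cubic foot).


Formula: LRF = Lumber Output (BF) / Log Input (ft^3)
LRF = 631 BF / 64.0 ft^3
LRF = 9.86 BF/ft^3

9.86


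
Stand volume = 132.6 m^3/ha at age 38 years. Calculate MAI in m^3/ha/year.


Formula: MAI = Total Volume / Stand Age
MAI = 132.6 m^3/ha / 38 years
MAI = 3.49 m^3/ha/year

3.49


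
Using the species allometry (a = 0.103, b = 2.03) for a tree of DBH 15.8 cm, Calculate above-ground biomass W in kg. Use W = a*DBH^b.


Formula: W = a * DBH^b  (allometric power law)
DBH^b = 15.8^2.03 = 271.1901
W = 0.103 * 271.1901 = 27.9 kg

27.9


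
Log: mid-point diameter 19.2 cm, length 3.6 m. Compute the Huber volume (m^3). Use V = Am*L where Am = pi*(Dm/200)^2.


Huber: V = Am * L,  Am = pi*(Dm/200)^2
Am = pi*(19.2/200)^2 = 0.028953 m^2
V = 0.028953*3.6 = 0.1042 m^3

0.1042


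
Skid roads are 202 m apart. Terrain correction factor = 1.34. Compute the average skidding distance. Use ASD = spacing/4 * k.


Formula: ASD = (spacing / 4) * correction
Uncorrected distance = spacing / 4 = 202 / 4 = 50.5 m
ASD = 50.5 * 1.34 = 68 m

68
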